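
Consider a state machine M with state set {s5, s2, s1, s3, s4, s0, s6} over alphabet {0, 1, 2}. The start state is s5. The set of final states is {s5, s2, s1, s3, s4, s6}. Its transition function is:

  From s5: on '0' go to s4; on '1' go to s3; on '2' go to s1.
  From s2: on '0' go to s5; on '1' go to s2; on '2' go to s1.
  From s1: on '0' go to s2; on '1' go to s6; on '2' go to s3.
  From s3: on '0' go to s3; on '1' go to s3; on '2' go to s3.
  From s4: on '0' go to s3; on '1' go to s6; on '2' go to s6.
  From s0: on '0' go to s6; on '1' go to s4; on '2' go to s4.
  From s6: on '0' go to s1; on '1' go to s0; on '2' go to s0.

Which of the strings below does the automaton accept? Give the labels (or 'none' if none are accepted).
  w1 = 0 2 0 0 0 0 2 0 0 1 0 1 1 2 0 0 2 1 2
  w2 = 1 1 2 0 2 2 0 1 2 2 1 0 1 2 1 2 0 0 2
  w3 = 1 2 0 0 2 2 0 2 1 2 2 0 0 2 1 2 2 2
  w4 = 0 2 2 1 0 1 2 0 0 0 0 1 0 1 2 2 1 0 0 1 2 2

w1: Trace: s5 -0-> s4 -2-> s6 -0-> s1 -0-> s2 -0-> s5 -0-> s4 -2-> s6 -0-> s1 -0-> s2 -1-> s2 -0-> s5 -1-> s3 -1-> s3 -2-> s3 -0-> s3 -0-> s3 -2-> s3 -1-> s3 -2-> s3  → end s3, accepted
w2: Trace: s5 -1-> s3 -1-> s3 -2-> s3 -0-> s3 -2-> s3 -2-> s3 -0-> s3 -1-> s3 -2-> s3 -2-> s3 -1-> s3 -0-> s3 -1-> s3 -2-> s3 -1-> s3 -2-> s3 -0-> s3 -0-> s3 -2-> s3  → end s3, accepted
w3: Trace: s5 -1-> s3 -2-> s3 -0-> s3 -0-> s3 -2-> s3 -2-> s3 -0-> s3 -2-> s3 -1-> s3 -2-> s3 -2-> s3 -0-> s3 -0-> s3 -2-> s3 -1-> s3 -2-> s3 -2-> s3 -2-> s3  → end s3, accepted
w4: Trace: s5 -0-> s4 -2-> s6 -2-> s0 -1-> s4 -0-> s3 -1-> s3 -2-> s3 -0-> s3 -0-> s3 -0-> s3 -0-> s3 -1-> s3 -0-> s3 -1-> s3 -2-> s3 -2-> s3 -1-> s3 -0-> s3 -0-> s3 -1-> s3 -2-> s3 -2-> s3  → end s3, accepted

w1, w2, w3, w4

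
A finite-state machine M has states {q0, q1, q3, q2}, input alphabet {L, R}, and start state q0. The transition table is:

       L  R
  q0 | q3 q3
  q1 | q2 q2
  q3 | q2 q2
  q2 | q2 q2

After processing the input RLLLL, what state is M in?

start at q0
read 'R': q0 → q3
read 'L': q3 → q2
read 'L': q2 → q2
read 'L': q2 → q2
read 'L': q2 → q2

q2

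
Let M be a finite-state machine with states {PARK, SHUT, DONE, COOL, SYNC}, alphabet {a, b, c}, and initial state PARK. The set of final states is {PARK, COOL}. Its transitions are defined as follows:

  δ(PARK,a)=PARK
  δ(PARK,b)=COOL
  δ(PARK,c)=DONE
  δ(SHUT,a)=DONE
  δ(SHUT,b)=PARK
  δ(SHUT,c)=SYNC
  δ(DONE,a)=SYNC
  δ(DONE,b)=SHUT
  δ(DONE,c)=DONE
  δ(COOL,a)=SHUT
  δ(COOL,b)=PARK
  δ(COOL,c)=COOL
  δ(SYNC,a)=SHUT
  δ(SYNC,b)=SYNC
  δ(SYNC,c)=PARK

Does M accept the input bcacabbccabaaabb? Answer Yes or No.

Yes

PARK → COOL → COOL → SHUT → SYNC → SHUT → PARK → COOL → COOL → COOL → SHUT → PARK → PARK → PARK → PARK → COOL → PARK
End state PARK is accepting.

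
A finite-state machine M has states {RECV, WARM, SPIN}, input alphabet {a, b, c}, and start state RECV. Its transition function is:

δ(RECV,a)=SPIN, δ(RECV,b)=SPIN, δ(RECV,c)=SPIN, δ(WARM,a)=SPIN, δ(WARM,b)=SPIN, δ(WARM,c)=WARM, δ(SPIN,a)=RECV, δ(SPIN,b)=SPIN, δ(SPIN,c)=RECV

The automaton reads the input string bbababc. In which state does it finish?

RECV

Trace: RECV -b-> SPIN -b-> SPIN -a-> RECV -b-> SPIN -a-> RECV -b-> SPIN -c-> RECV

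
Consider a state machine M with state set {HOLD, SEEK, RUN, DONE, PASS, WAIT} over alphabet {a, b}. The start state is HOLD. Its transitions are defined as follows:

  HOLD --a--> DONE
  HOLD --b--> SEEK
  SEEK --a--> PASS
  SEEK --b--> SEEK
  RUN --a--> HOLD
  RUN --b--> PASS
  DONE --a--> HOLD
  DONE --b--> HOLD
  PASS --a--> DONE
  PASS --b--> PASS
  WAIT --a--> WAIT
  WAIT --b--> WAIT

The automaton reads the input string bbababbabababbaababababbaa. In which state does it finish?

Trace: HOLD -b-> SEEK -b-> SEEK -a-> PASS -b-> PASS -a-> DONE -b-> HOLD -b-> SEEK -a-> PASS -b-> PASS -a-> DONE -b-> HOLD -a-> DONE -b-> HOLD -b-> SEEK -a-> PASS -a-> DONE -b-> HOLD -a-> DONE -b-> HOLD -a-> DONE -b-> HOLD -a-> DONE -b-> HOLD -b-> SEEK -a-> PASS -a-> DONE

DONE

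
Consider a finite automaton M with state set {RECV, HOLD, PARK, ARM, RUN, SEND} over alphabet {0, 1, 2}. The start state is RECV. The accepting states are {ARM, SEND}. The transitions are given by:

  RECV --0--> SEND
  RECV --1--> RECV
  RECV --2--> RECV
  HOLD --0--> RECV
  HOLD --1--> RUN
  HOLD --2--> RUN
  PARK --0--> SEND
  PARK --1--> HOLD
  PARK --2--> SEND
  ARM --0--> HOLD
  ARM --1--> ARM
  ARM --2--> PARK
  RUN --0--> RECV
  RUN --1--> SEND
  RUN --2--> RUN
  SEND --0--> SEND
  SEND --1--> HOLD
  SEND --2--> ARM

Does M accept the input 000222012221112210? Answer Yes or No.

Yes

Trace: RECV -0-> SEND -0-> SEND -0-> SEND -2-> ARM -2-> PARK -2-> SEND -0-> SEND -1-> HOLD -2-> RUN -2-> RUN -2-> RUN -1-> SEND -1-> HOLD -1-> RUN -2-> RUN -2-> RUN -1-> SEND -0-> SEND
End state SEND is accepting.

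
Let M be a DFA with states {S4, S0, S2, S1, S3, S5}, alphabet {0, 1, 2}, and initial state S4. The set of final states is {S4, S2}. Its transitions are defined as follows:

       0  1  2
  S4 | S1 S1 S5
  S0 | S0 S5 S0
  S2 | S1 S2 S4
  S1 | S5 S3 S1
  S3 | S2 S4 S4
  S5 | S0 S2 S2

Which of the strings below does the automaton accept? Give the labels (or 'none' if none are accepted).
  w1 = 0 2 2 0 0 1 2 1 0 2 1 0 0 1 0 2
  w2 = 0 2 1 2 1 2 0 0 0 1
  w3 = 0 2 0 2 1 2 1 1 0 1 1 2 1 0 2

w1, w3

w1: Trace: S4 -0-> S1 -2-> S1 -2-> S1 -0-> S5 -0-> S0 -1-> S5 -2-> S2 -1-> S2 -0-> S1 -2-> S1 -1-> S3 -0-> S2 -0-> S1 -1-> S3 -0-> S2 -2-> S4  → end S4, accepted
w2: Trace: S4 -0-> S1 -2-> S1 -1-> S3 -2-> S4 -1-> S1 -2-> S1 -0-> S5 -0-> S0 -0-> S0 -1-> S5  → end S5, rejected
w3: Trace: S4 -0-> S1 -2-> S1 -0-> S5 -2-> S2 -1-> S2 -2-> S4 -1-> S1 -1-> S3 -0-> S2 -1-> S2 -1-> S2 -2-> S4 -1-> S1 -0-> S5 -2-> S2  → end S2, accepted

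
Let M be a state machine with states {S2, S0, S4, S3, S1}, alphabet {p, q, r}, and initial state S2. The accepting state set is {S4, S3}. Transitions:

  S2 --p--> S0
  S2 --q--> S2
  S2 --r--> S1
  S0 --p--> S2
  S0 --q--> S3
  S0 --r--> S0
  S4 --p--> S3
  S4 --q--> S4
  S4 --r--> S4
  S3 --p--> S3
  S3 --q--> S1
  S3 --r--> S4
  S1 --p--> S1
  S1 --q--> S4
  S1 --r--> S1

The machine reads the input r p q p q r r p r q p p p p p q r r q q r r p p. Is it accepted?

S2 → S1 → S1 → S4 → S3 → S1 → S1 → S1 → S1 → S1 → S4 → S3 → S3 → S3 → S3 → S3 → S1 → S1 → S1 → S4 → S4 → S4 → S4 → S3 → S3
End state S3 is accepting.

Yes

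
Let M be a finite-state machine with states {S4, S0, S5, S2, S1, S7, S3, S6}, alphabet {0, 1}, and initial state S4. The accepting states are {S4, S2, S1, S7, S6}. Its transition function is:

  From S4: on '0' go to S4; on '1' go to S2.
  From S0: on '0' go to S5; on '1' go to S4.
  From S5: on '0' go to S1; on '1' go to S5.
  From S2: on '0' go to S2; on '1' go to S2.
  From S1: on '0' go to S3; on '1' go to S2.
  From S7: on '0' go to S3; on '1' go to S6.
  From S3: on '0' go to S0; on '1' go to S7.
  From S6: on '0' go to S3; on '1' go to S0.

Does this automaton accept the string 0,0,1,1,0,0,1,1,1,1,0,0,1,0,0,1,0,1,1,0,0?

Yes

start at S4
read '0': S4 → S4
read '0': S4 → S4
read '1': S4 → S2
read '1': S2 → S2
read '0': S2 → S2
read '0': S2 → S2
read '1': S2 → S2
read '1': S2 → S2
read '1': S2 → S2
read '1': S2 → S2
read '0': S2 → S2
read '0': S2 → S2
read '1': S2 → S2
read '0': S2 → S2
read '0': S2 → S2
read '1': S2 → S2
read '0': S2 → S2
read '1': S2 → S2
read '1': S2 → S2
read '0': S2 → S2
read '0': S2 → S2
End state S2 is accepting.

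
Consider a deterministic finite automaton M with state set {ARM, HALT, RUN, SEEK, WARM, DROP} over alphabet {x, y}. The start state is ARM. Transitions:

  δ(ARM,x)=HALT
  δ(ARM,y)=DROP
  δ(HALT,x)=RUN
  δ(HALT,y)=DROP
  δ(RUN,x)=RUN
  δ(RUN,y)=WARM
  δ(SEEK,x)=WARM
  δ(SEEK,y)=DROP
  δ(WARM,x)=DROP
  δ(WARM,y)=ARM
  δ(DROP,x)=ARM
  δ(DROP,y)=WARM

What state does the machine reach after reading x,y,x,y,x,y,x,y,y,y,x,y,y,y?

ARM

ARM → HALT → DROP → ARM → DROP → ARM → DROP → ARM → DROP → WARM → ARM → HALT → DROP → WARM → ARM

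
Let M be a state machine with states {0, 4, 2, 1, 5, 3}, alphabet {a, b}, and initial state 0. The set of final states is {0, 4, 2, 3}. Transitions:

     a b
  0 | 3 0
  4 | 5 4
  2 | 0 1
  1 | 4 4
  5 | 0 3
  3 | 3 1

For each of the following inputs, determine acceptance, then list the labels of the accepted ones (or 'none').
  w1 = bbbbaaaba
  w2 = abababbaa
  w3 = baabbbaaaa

w1:
  start at 0
  read 'b': 0 → 0
  read 'b': 0 → 0
  read 'b': 0 → 0
  read 'b': 0 → 0
  read 'a': 0 → 3
  read 'a': 3 → 3
  read 'a': 3 → 3
  read 'b': 3 → 1
  read 'a': 1 → 4
  end 4, accepted
w2:
  start at 0
  read 'a': 0 → 3
  read 'b': 3 → 1
  read 'a': 1 → 4
  read 'b': 4 → 4
  read 'a': 4 → 5
  read 'b': 5 → 3
  read 'b': 3 → 1
  read 'a': 1 → 4
  read 'a': 4 → 5
  end 5, rejected
w3:
  start at 0
  read 'b': 0 → 0
  read 'a': 0 → 3
  read 'a': 3 → 3
  read 'b': 3 → 1
  read 'b': 1 → 4
  read 'b': 4 → 4
  read 'a': 4 → 5
  read 'a': 5 → 0
  read 'a': 0 → 3
  read 'a': 3 → 3
  end 3, accepted

w1, w3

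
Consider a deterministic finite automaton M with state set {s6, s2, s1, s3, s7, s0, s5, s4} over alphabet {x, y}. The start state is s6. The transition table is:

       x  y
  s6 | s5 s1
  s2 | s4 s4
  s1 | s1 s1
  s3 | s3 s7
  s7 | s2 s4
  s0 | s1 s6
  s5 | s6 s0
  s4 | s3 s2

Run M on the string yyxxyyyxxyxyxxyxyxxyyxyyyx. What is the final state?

start at s6
read 'y': s6 → s1
read 'y': s1 → s1
read 'x': s1 → s1
read 'x': s1 → s1
read 'y': s1 → s1
read 'y': s1 → s1
read 'y': s1 → s1
read 'x': s1 → s1
read 'x': s1 → s1
read 'y': s1 → s1
read 'x': s1 → s1
read 'y': s1 → s1
read 'x': s1 → s1
read 'x': s1 → s1
read 'y': s1 → s1
read 'x': s1 → s1
read 'y': s1 → s1
read 'x': s1 → s1
read 'x': s1 → s1
read 'y': s1 → s1
read 'y': s1 → s1
read 'x': s1 → s1
read 'y': s1 → s1
read 'y': s1 → s1
read 'y': s1 → s1
read 'x': s1 → s1

s1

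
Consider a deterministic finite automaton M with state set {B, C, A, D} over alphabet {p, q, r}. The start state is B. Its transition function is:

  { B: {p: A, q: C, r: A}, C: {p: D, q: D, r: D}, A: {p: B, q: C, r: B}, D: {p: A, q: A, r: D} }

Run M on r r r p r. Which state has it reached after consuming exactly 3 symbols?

A

start at B
read 'r': B → A
read 'r': A → B
read 'r': B → A
After 3 symbols: A.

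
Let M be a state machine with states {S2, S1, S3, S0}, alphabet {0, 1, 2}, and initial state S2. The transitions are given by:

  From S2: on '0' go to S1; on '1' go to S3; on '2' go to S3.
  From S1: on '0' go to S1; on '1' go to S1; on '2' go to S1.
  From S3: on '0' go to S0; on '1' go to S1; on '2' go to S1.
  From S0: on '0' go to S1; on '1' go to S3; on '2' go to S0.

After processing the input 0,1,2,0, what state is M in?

start at S2
read '0': S2 → S1
read '1': S1 → S1
read '2': S1 → S1
read '0': S1 → S1

S1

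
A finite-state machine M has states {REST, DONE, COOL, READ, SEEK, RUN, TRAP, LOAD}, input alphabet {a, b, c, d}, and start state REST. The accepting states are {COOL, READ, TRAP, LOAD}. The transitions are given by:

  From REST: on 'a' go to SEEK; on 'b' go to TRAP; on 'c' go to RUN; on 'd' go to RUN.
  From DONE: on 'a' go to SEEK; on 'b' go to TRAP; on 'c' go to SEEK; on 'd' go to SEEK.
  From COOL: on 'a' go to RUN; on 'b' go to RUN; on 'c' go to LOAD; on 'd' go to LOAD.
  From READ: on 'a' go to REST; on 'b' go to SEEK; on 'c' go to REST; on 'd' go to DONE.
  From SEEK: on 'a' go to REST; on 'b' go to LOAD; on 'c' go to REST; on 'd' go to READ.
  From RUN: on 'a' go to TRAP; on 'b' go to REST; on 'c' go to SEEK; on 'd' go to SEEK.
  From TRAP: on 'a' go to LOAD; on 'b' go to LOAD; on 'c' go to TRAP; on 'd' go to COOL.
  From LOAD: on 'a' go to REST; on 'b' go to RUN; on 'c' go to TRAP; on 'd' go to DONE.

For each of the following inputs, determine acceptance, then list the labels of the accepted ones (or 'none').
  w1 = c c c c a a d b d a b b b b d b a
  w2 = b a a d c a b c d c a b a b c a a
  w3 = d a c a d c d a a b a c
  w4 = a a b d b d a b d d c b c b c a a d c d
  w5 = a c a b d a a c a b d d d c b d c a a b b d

w1: Trace: REST -c-> RUN -c-> SEEK -c-> REST -c-> RUN -a-> TRAP -a-> LOAD -d-> DONE -b-> TRAP -d-> COOL -a-> RUN -b-> REST -b-> TRAP -b-> LOAD -b-> RUN -d-> SEEK -b-> LOAD -a-> REST  → end REST, rejected
w2: Trace: REST -b-> TRAP -a-> LOAD -a-> REST -d-> RUN -c-> SEEK -a-> REST -b-> TRAP -c-> TRAP -d-> COOL -c-> LOAD -a-> REST -b-> TRAP -a-> LOAD -b-> RUN -c-> SEEK -a-> REST -a-> SEEK  → end SEEK, rejected
w3: Trace: REST -d-> RUN -a-> TRAP -c-> TRAP -a-> LOAD -d-> DONE -c-> SEEK -d-> READ -a-> REST -a-> SEEK -b-> LOAD -a-> REST -c-> RUN  → end RUN, rejected
w4: Trace: REST -a-> SEEK -a-> REST -b-> TRAP -d-> COOL -b-> RUN -d-> SEEK -a-> REST -b-> TRAP -d-> COOL -d-> LOAD -c-> TRAP -b-> LOAD -c-> TRAP -b-> LOAD -c-> TRAP -a-> LOAD -a-> REST -d-> RUN -c-> SEEK -d-> READ  → end READ, accepted
w5: Trace: REST -a-> SEEK -c-> REST -a-> SEEK -b-> LOAD -d-> DONE -a-> SEEK -a-> REST -c-> RUN -a-> TRAP -b-> LOAD -d-> DONE -d-> SEEK -d-> READ -c-> REST -b-> TRAP -d-> COOL -c-> LOAD -a-> REST -a-> SEEK -b-> LOAD -b-> RUN -d-> SEEK  → end SEEK, rejected

w4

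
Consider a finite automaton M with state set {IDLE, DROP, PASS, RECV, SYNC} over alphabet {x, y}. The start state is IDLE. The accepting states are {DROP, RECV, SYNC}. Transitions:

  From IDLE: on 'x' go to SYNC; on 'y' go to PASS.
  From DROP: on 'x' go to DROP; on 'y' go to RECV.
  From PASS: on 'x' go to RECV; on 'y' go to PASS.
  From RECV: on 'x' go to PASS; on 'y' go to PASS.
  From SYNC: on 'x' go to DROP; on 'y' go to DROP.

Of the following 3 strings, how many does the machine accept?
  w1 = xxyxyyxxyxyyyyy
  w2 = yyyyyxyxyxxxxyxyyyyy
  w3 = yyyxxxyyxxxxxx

0

w1:
  start at IDLE
  read 'x': IDLE → SYNC
  read 'x': SYNC → DROP
  read 'y': DROP → RECV
  read 'x': RECV → PASS
  read 'y': PASS → PASS
  read 'y': PASS → PASS
  read 'x': PASS → RECV
  read 'x': RECV → PASS
  read 'y': PASS → PASS
  read 'x': PASS → RECV
  read 'y': RECV → PASS
  read 'y': PASS → PASS
  read 'y': PASS → PASS
  read 'y': PASS → PASS
  read 'y': PASS → PASS
  end PASS, rejected
w2:
  start at IDLE
  read 'y': IDLE → PASS
  read 'y': PASS → PASS
  read 'y': PASS → PASS
  read 'y': PASS → PASS
  read 'y': PASS → PASS
  read 'x': PASS → RECV
  read 'y': RECV → PASS
  read 'x': PASS → RECV
  read 'y': RECV → PASS
  read 'x': PASS → RECV
  read 'x': RECV → PASS
  read 'x': PASS → RECV
  read 'x': RECV → PASS
  read 'y': PASS → PASS
  read 'x': PASS → RECV
  read 'y': RECV → PASS
  read 'y': PASS → PASS
  read 'y': PASS → PASS
  read 'y': PASS → PASS
  read 'y': PASS → PASS
  end PASS, rejected
w3:
  start at IDLE
  read 'y': IDLE → PASS
  read 'y': PASS → PASS
  read 'y': PASS → PASS
  read 'x': PASS → RECV
  read 'x': RECV → PASS
  read 'x': PASS → RECV
  read 'y': RECV → PASS
  read 'y': PASS → PASS
  read 'x': PASS → RECV
  read 'x': RECV → PASS
  read 'x': PASS → RECV
  read 'x': RECV → PASS
  read 'x': PASS → RECV
  read 'x': RECV → PASS
  end PASS, rejected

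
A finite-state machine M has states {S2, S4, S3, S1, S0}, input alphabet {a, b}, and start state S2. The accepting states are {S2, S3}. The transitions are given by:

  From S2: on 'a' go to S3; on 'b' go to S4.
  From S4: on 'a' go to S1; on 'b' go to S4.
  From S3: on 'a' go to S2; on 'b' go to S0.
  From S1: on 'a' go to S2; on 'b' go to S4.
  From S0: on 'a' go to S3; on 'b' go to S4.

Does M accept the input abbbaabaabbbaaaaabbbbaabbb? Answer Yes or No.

No

Trace: S2 -a-> S3 -b-> S0 -b-> S4 -b-> S4 -a-> S1 -a-> S2 -b-> S4 -a-> S1 -a-> S2 -b-> S4 -b-> S4 -b-> S4 -a-> S1 -a-> S2 -a-> S3 -a-> S2 -a-> S3 -b-> S0 -b-> S4 -b-> S4 -b-> S4 -a-> S1 -a-> S2 -b-> S4 -b-> S4 -b-> S4
End state S4 is not accepting.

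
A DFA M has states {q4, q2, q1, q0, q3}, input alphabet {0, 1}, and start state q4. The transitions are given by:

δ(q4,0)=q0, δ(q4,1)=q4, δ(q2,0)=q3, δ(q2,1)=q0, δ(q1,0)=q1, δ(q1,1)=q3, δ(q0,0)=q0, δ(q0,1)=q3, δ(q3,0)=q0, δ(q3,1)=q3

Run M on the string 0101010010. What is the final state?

q0

Trace: q4 -0-> q0 -1-> q3 -0-> q0 -1-> q3 -0-> q0 -1-> q3 -0-> q0 -0-> q0 -1-> q3 -0-> q0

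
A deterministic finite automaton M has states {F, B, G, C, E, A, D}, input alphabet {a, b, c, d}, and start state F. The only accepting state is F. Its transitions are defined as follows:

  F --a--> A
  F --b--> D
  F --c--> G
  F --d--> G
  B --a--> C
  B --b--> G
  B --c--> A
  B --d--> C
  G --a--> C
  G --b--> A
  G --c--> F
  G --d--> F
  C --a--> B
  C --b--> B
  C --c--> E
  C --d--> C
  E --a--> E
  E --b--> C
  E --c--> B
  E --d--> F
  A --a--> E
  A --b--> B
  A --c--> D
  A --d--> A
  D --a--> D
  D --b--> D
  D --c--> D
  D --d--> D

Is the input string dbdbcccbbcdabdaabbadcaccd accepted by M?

No

start at F
read 'd': F → G
read 'b': G → A
read 'd': A → A
read 'b': A → B
read 'c': B → A
read 'c': A → D
read 'c': D → D
read 'b': D → D
read 'b': D → D
read 'c': D → D
read 'd': D → D
read 'a': D → D
read 'b': D → D
read 'd': D → D
read 'a': D → D
read 'a': D → D
read 'b': D → D
read 'b': D → D
read 'a': D → D
read 'd': D → D
read 'c': D → D
read 'a': D → D
read 'c': D → D
read 'c': D → D
read 'd': D → D
End state D is not accepting.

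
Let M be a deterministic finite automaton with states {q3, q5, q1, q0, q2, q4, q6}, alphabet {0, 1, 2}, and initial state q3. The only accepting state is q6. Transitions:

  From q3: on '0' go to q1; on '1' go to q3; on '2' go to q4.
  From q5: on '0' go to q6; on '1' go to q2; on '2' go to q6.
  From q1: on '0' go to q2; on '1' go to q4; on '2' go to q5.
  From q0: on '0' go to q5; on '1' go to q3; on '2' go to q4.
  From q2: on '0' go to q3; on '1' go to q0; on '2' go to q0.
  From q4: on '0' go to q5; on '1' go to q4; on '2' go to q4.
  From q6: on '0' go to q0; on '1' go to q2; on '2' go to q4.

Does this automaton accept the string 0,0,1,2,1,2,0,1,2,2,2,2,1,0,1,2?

No

start at q3
read '0': q3 → q1
read '0': q1 → q2
read '1': q2 → q0
read '2': q0 → q4
read '1': q4 → q4
read '2': q4 → q4
read '0': q4 → q5
read '1': q5 → q2
read '2': q2 → q0
read '2': q0 → q4
read '2': q4 → q4
read '2': q4 → q4
read '1': q4 → q4
read '0': q4 → q5
read '1': q5 → q2
read '2': q2 → q0
End state q0 is not accepting.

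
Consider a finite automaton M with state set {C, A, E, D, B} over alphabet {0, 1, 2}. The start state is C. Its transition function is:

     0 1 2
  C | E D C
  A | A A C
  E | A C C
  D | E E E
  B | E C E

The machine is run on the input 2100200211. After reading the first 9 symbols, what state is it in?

Trace: C -2-> C -1-> D -0-> E -0-> A -2-> C -0-> E -0-> A -2-> C -1-> D
After 9 symbols: D.

D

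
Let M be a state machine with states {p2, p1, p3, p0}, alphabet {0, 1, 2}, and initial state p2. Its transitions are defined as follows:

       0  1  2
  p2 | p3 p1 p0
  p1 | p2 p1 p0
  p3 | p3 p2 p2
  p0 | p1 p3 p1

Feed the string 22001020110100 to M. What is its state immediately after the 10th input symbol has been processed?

Trace: p2 -2-> p0 -2-> p1 -0-> p2 -0-> p3 -1-> p2 -0-> p3 -2-> p2 -0-> p3 -1-> p2 -1-> p1
After 10 symbols: p1.

p1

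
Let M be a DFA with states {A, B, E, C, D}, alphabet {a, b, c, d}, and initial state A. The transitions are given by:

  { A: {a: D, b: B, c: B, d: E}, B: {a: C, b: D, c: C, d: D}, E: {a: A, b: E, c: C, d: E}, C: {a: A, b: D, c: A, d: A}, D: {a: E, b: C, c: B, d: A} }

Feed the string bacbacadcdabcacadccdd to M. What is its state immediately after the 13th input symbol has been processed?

A → B → C → A → B → C → A → D → A → B → D → E → E → C
After 13 symbols: C.

C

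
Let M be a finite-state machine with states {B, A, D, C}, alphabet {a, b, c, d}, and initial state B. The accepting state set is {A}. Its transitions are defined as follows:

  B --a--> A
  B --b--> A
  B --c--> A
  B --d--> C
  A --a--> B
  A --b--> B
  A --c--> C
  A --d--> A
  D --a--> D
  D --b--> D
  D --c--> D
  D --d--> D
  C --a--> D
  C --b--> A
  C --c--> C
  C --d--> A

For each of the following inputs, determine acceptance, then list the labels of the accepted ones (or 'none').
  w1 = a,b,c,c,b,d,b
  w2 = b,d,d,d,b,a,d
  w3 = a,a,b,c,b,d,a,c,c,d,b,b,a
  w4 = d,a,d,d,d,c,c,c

w2

w1: Trace: B -a-> A -b-> B -c-> A -c-> C -b-> A -d-> A -b-> B  → end B, rejected
w2: Trace: B -b-> A -d-> A -d-> A -d-> A -b-> B -a-> A -d-> A  → end A, accepted
w3: Trace: B -a-> A -a-> B -b-> A -c-> C -b-> A -d-> A -a-> B -c-> A -c-> C -d-> A -b-> B -b-> A -a-> B  → end B, rejected
w4: Trace: B -d-> C -a-> D -d-> D -d-> D -d-> D -c-> D -c-> D -c-> D  → end D, rejected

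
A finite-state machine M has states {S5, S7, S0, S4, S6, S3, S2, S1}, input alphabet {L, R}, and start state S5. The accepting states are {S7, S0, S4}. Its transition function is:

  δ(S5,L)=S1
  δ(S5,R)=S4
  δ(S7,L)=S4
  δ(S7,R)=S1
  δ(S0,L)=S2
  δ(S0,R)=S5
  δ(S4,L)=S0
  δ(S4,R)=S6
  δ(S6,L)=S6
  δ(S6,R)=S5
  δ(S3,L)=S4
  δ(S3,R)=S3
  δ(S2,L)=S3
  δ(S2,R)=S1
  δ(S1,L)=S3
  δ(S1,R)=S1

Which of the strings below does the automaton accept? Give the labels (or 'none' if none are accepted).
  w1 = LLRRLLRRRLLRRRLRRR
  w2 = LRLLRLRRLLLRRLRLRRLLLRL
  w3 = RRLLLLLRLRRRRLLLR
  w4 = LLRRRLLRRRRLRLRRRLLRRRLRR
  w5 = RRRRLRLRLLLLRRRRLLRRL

w1: S5 → S1 → S3 → S3 → S3 → S4 → S0 → S5 → S4 → S6 → S6 → S6 → S5 → S4 → S6 → S6 → S5 → S4 → S6  → end S6, rejected
w2: S5 → S1 → S1 → S3 → S4 → S6 → S6 → S5 → S4 → S0 → S2 → S3 → S3 → S3 → S4 → S6 → S6 → S5 → S4 → S0 → S2 → S3 → S3 → S4  → end S4, accepted
w3: S5 → S4 → S6 → S6 → S6 → S6 → S6 → S6 → S5 → S1 → S1 → S1 → S1 → S1 → S3 → S4 → S0 → S5  → end S5, rejected
w4: S5 → S1 → S3 → S3 → S3 → S3 → S4 → S0 → S5 → S4 → S6 → S5 → S1 → S1 → S3 → S3 → S3 → S3 → S4 → S0 → S5 → S4 → S6 → S6 → S5 → S4  → end S4, accepted
w5: S5 → S4 → S6 → S5 → S4 → S0 → S5 → S1 → S1 → S3 → S4 → S0 → S2 → S1 → S1 → S1 → S1 → S3 → S4 → S6 → S5 → S1  → end S1, rejected

w2, w4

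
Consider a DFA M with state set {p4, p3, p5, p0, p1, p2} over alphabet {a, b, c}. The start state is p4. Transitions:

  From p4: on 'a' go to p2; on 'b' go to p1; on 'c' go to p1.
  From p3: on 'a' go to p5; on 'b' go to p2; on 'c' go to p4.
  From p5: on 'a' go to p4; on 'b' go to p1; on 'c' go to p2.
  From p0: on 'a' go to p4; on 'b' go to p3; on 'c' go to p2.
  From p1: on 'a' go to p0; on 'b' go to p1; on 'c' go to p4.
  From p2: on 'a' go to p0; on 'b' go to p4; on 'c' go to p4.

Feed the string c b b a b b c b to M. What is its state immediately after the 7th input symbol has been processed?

p4

p4 → p1 → p1 → p1 → p0 → p3 → p2 → p4
After 7 symbols: p4.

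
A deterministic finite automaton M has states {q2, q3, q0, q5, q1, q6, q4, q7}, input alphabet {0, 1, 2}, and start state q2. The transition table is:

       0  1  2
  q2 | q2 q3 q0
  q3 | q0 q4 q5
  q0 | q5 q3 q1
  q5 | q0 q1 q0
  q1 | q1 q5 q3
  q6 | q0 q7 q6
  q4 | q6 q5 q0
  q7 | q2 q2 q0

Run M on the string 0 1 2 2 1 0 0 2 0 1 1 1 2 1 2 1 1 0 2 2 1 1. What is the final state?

q2

start at q2
read '0': q2 → q2
read '1': q2 → q3
read '2': q3 → q5
read '2': q5 → q0
read '1': q0 → q3
read '0': q3 → q0
read '0': q0 → q5
read '2': q5 → q0
read '0': q0 → q5
read '1': q5 → q1
read '1': q1 → q5
read '1': q5 → q1
read '2': q1 → q3
read '1': q3 → q4
read '2': q4 → q0
read '1': q0 → q3
read '1': q3 → q4
read '0': q4 → q6
read '2': q6 → q6
read '2': q6 → q6
read '1': q6 → q7
read '1': q7 → q2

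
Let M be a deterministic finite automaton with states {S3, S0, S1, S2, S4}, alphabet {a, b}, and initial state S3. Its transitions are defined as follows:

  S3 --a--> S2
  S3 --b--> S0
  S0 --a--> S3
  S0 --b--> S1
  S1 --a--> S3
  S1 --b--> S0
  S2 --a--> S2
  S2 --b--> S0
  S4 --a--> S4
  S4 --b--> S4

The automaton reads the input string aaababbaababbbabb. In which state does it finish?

S1

start at S3
read 'a': S3 → S2
read 'a': S2 → S2
read 'a': S2 → S2
read 'b': S2 → S0
read 'a': S0 → S3
read 'b': S3 → S0
read 'b': S0 → S1
read 'a': S1 → S3
read 'a': S3 → S2
read 'b': S2 → S0
read 'a': S0 → S3
read 'b': S3 → S0
read 'b': S0 → S1
read 'b': S1 → S0
read 'a': S0 → S3
read 'b': S3 → S0
read 'b': S0 → S1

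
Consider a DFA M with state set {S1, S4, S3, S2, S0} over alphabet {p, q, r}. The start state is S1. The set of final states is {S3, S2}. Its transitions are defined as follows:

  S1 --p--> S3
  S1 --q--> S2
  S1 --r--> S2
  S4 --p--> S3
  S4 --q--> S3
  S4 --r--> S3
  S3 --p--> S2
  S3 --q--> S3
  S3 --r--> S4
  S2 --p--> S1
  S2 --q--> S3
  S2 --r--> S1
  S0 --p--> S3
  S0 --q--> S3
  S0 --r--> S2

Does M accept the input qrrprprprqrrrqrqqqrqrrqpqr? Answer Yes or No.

S1 → S2 → S1 → S2 → S1 → S2 → S1 → S2 → S1 → S2 → S3 → S4 → S3 → S4 → S3 → S4 → S3 → S3 → S3 → S4 → S3 → S4 → S3 → S3 → S2 → S3 → S4
End state S4 is not accepting.

No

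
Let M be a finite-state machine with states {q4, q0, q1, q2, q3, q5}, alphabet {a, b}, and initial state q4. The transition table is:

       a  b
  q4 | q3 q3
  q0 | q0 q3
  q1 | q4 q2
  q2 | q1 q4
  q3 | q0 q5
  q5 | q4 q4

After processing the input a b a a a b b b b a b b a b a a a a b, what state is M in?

q3

start at q4
read 'a': q4 → q3
read 'b': q3 → q5
read 'a': q5 → q4
read 'a': q4 → q3
read 'a': q3 → q0
read 'b': q0 → q3
read 'b': q3 → q5
read 'b': q5 → q4
read 'b': q4 → q3
read 'a': q3 → q0
read 'b': q0 → q3
read 'b': q3 → q5
read 'a': q5 → q4
read 'b': q4 → q3
read 'a': q3 → q0
read 'a': q0 → q0
read 'a': q0 → q0
read 'a': q0 → q0
read 'b': q0 → q3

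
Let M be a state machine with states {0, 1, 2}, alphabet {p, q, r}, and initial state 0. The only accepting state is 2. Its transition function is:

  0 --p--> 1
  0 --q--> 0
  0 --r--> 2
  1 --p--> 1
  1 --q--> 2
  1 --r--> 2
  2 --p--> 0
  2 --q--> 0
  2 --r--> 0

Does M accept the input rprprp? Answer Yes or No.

0 → 2 → 0 → 2 → 0 → 2 → 0
End state 0 is not accepting.

No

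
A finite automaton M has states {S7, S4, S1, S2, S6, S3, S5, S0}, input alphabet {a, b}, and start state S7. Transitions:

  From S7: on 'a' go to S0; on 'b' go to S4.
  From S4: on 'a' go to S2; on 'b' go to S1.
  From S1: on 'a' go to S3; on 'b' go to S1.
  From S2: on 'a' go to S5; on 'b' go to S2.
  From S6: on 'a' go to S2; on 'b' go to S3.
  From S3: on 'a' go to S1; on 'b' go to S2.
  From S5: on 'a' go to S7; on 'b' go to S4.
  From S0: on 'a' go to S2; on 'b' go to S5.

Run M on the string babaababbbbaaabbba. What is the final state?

S3

Trace: S7 -b-> S4 -a-> S2 -b-> S2 -a-> S5 -a-> S7 -b-> S4 -a-> S2 -b-> S2 -b-> S2 -b-> S2 -b-> S2 -a-> S5 -a-> S7 -a-> S0 -b-> S5 -b-> S4 -b-> S1 -a-> S3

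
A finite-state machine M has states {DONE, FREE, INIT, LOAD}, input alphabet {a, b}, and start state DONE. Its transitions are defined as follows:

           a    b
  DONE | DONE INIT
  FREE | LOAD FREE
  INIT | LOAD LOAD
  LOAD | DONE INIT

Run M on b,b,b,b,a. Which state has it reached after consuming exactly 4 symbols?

LOAD

DONE → INIT → LOAD → INIT → LOAD
After 4 symbols: LOAD.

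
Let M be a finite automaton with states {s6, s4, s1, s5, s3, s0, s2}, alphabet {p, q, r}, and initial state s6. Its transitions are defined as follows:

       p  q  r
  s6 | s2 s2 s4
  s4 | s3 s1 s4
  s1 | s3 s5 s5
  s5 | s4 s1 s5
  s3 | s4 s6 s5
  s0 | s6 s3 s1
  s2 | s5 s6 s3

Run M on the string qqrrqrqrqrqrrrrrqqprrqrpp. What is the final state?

s6 → s2 → s6 → s4 → s4 → s1 → s5 → s1 → s5 → s1 → s5 → s1 → s5 → s5 → s5 → s5 → s5 → s1 → s5 → s4 → s4 → s4 → s1 → s5 → s4 → s3

s3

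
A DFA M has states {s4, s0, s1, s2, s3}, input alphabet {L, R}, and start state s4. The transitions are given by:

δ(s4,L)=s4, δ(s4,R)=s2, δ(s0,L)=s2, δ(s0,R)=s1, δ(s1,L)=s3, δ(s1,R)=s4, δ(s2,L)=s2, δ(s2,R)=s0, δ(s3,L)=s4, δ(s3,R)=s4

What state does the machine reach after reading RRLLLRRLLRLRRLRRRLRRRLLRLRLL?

s2

Trace: s4 -R-> s2 -R-> s0 -L-> s2 -L-> s2 -L-> s2 -R-> s0 -R-> s1 -L-> s3 -L-> s4 -R-> s2 -L-> s2 -R-> s0 -R-> s1 -L-> s3 -R-> s4 -R-> s2 -R-> s0 -L-> s2 -R-> s0 -R-> s1 -R-> s4 -L-> s4 -L-> s4 -R-> s2 -L-> s2 -R-> s0 -L-> s2 -L-> s2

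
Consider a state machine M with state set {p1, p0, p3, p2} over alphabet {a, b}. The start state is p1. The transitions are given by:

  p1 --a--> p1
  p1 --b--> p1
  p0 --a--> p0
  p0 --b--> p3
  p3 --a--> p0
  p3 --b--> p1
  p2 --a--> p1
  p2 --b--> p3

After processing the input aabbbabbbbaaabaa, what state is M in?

p1

start at p1
read 'a': p1 → p1
read 'a': p1 → p1
read 'b': p1 → p1
read 'b': p1 → p1
read 'b': p1 → p1
read 'a': p1 → p1
read 'b': p1 → p1
read 'b': p1 → p1
read 'b': p1 → p1
read 'b': p1 → p1
read 'a': p1 → p1
read 'a': p1 → p1
read 'a': p1 → p1
read 'b': p1 → p1
read 'a': p1 → p1
read 'a': p1 → p1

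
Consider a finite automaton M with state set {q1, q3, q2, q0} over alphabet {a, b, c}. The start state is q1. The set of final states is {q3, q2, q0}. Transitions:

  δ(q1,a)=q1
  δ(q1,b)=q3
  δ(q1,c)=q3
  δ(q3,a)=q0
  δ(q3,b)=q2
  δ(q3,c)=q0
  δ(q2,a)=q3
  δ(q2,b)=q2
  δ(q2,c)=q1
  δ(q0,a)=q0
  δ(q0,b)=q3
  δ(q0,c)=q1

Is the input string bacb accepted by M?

start at q1
read 'b': q1 → q3
read 'a': q3 → q0
read 'c': q0 → q1
read 'b': q1 → q3
End state q3 is accepting.

Yes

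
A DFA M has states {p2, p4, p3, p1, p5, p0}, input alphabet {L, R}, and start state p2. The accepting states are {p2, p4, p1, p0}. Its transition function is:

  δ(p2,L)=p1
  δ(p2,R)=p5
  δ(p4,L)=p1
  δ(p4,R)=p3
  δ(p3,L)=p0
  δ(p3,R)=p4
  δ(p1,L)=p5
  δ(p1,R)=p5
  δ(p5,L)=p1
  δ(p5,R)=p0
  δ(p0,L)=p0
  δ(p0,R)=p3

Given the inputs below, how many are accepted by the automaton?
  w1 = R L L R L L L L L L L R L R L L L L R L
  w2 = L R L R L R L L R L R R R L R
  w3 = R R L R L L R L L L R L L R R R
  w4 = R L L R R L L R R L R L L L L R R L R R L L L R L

2

w1:
  start at p2
  read 'R': p2 → p5
  read 'L': p5 → p1
  read 'L': p1 → p5
  read 'R': p5 → p0
  read 'L': p0 → p0
  read 'L': p0 → p0
  read 'L': p0 → p0
  read 'L': p0 → p0
  read 'L': p0 → p0
  read 'L': p0 → p0
  read 'L': p0 → p0
  read 'R': p0 → p3
  read 'L': p3 → p0
  read 'R': p0 → p3
  read 'L': p3 → p0
  read 'L': p0 → p0
  read 'L': p0 → p0
  read 'L': p0 → p0
  read 'R': p0 → p3
  read 'L': p3 → p0
  end p0, accepted
w2:
  start at p2
  read 'L': p2 → p1
  read 'R': p1 → p5
  read 'L': p5 → p1
  read 'R': p1 → p5
  read 'L': p5 → p1
  read 'R': p1 → p5
  read 'L': p5 → p1
  read 'L': p1 → p5
  read 'R': p5 → p0
  read 'L': p0 → p0
  read 'R': p0 → p3
  read 'R': p3 → p4
  read 'R': p4 → p3
  read 'L': p3 → p0
  read 'R': p0 → p3
  end p3, rejected
w3:
  start at p2
  read 'R': p2 → p5
  read 'R': p5 → p0
  read 'L': p0 → p0
  read 'R': p0 → p3
  read 'L': p3 → p0
  read 'L': p0 → p0
  read 'R': p0 → p3
  read 'L': p3 → p0
  read 'L': p0 → p0
  read 'L': p0 → p0
  read 'R': p0 → p3
  read 'L': p3 → p0
  read 'L': p0 → p0
  read 'R': p0 → p3
  read 'R': p3 → p4
  read 'R': p4 → p3
  end p3, rejected
w4:
  start at p2
  read 'R': p2 → p5
  read 'L': p5 → p1
  read 'L': p1 → p5
  read 'R': p5 → p0
  read 'R': p0 → p3
  read 'L': p3 → p0
  read 'L': p0 → p0
  read 'R': p0 → p3
  read 'R': p3 → p4
  read 'L': p4 → p1
  read 'R': p1 → p5
  read 'L': p5 → p1
  read 'L': p1 → p5
  read 'L': p5 → p1
  read 'L': p1 → p5
  read 'R': p5 → p0
  read 'R': p0 → p3
  read 'L': p3 → p0
  read 'R': p0 → p3
  read 'R': p3 → p4
  read 'L': p4 → p1
  read 'L': p1 → p5
  read 'L': p5 → p1
  read 'R': p1 → p5
  read 'L': p5 → p1
  end p1, accepted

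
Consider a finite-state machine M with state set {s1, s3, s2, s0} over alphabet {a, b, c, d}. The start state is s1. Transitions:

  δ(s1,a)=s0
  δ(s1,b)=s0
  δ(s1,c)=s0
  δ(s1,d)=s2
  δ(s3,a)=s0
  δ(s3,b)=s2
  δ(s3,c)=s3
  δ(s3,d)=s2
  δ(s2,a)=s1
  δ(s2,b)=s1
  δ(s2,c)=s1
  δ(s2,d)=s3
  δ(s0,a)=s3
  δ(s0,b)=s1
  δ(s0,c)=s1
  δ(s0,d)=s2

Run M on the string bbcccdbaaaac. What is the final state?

s3

s1 → s0 → s1 → s0 → s1 → s0 → s2 → s1 → s0 → s3 → s0 → s3 → s3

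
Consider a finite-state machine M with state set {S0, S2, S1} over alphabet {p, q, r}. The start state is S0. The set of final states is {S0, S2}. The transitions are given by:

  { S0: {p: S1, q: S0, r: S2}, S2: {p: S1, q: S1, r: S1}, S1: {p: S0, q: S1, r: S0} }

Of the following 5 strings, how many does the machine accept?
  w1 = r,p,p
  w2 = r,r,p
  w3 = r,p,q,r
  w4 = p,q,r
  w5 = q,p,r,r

5

w1: Trace: S0 -r-> S2 -p-> S1 -p-> S0  → end S0, accepted
w2: Trace: S0 -r-> S2 -r-> S1 -p-> S0  → end S0, accepted
w3: Trace: S0 -r-> S2 -p-> S1 -q-> S1 -r-> S0  → end S0, accepted
w4: Trace: S0 -p-> S1 -q-> S1 -r-> S0  → end S0, accepted
w5: Trace: S0 -q-> S0 -p-> S1 -r-> S0 -r-> S2  → end S2, accepted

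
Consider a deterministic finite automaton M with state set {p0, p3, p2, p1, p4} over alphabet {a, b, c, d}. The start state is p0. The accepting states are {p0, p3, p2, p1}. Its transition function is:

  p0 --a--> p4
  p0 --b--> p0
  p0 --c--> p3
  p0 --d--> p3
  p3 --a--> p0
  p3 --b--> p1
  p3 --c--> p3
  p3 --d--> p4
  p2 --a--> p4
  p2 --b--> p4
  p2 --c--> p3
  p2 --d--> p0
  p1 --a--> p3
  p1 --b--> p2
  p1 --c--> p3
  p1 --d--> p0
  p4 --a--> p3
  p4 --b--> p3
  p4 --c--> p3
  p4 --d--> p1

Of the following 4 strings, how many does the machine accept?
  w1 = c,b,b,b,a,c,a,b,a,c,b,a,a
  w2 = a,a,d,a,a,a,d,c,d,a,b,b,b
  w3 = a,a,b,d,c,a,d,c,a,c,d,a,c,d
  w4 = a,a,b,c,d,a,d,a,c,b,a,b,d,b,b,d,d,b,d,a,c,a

2

w1: p0 → p3 → p1 → p2 → p4 → p3 → p3 → p0 → p0 → p4 → p3 → p1 → p3 → p0  → end p0, accepted
w2: p0 → p4 → p3 → p4 → p3 → p0 → p4 → p1 → p3 → p4 → p3 → p1 → p2 → p4  → end p4, rejected
w3: p0 → p4 → p3 → p1 → p0 → p3 → p0 → p3 → p3 → p0 → p3 → p4 → p3 → p3 → p4  → end p4, rejected
w4: p0 → p4 → p3 → p1 → p3 → p4 → p3 → p4 → p3 → p3 → p1 → p3 → p1 → p0 → p0 → p0 → p3 → p4 → p3 → p4 → p3 → p3 → p0  → end p0, accepted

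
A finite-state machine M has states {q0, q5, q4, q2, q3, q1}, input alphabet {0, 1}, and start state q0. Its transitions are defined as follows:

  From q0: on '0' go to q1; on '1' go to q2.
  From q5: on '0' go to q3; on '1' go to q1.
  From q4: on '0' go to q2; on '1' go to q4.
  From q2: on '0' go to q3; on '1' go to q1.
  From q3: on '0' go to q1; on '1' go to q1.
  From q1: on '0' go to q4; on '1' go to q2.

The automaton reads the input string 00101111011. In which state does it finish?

q0 → q1 → q4 → q4 → q2 → q1 → q2 → q1 → q2 → q3 → q1 → q2

q2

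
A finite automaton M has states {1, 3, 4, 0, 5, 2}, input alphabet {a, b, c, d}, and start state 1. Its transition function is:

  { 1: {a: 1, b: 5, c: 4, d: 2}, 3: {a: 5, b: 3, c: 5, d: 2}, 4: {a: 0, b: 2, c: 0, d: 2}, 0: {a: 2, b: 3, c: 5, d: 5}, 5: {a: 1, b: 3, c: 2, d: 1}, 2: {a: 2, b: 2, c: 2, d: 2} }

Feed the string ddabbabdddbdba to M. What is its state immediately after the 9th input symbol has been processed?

Trace: 1 -d-> 2 -d-> 2 -a-> 2 -b-> 2 -b-> 2 -a-> 2 -b-> 2 -d-> 2 -d-> 2
After 9 symbols: 2.

2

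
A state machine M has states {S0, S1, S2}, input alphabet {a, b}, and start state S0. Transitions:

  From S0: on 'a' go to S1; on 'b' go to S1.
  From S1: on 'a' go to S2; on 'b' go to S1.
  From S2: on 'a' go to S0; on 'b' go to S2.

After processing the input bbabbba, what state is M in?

S0

S0 → S1 → S1 → S2 → S2 → S2 → S2 → S0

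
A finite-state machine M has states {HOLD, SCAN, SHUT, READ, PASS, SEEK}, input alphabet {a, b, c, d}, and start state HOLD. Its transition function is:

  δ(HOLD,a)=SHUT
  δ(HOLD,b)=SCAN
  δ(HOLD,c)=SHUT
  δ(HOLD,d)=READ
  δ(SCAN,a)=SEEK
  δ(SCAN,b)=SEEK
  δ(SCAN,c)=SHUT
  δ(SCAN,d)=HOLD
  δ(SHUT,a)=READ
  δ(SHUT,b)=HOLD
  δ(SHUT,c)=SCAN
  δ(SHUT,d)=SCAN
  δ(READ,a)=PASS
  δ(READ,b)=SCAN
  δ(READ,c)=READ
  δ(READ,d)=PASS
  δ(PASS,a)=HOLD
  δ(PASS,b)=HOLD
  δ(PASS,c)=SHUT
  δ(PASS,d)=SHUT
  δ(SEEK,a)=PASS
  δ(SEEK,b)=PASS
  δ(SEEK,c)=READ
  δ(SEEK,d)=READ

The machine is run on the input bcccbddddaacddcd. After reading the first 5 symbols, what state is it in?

HOLD

Trace: HOLD -b-> SCAN -c-> SHUT -c-> SCAN -c-> SHUT -b-> HOLD
After 5 symbols: HOLD.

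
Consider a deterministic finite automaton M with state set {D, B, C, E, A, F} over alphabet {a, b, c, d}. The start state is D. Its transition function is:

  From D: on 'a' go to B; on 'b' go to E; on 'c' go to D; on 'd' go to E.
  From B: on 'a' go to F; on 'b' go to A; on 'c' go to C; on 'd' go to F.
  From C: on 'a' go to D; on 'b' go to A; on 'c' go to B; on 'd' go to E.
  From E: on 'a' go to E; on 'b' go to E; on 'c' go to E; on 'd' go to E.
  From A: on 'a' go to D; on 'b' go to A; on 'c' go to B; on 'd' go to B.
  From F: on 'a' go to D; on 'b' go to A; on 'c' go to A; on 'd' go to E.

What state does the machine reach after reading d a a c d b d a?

start at D
read 'd': D → E
read 'a': E → E
read 'a': E → E
read 'c': E → E
read 'd': E → E
read 'b': E → E
read 'd': E → E
read 'a': E → E

E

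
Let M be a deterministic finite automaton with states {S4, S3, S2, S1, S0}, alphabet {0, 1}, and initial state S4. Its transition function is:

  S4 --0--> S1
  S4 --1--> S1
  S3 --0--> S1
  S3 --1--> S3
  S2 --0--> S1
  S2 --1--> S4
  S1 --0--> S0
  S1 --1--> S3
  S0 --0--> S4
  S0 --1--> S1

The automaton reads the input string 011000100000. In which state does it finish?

start at S4
read '0': S4 → S1
read '1': S1 → S3
read '1': S3 → S3
read '0': S3 → S1
read '0': S1 → S0
read '0': S0 → S4
read '1': S4 → S1
read '0': S1 → S0
read '0': S0 → S4
read '0': S4 → S1
read '0': S1 → S0
read '0': S0 → S4

S4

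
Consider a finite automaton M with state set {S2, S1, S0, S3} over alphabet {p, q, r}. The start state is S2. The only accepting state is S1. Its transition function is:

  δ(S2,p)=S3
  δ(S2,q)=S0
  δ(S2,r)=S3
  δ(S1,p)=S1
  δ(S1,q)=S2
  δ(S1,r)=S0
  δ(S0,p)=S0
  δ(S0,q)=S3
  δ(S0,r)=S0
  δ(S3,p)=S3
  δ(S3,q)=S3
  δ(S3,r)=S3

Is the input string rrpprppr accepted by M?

No

start at S2
read 'r': S2 → S3
read 'r': S3 → S3
read 'p': S3 → S3
read 'p': S3 → S3
read 'r': S3 → S3
read 'p': S3 → S3
read 'p': S3 → S3
read 'r': S3 → S3
End state S3 is not accepting.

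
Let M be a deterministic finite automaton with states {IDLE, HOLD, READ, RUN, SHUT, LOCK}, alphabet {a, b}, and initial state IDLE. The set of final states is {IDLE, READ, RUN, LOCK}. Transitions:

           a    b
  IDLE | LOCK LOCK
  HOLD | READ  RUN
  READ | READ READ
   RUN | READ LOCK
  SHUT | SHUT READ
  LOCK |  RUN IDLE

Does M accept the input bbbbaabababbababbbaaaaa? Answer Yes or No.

start at IDLE
read 'b': IDLE → LOCK
read 'b': LOCK → IDLE
read 'b': IDLE → LOCK
read 'b': LOCK → IDLE
read 'a': IDLE → LOCK
read 'a': LOCK → RUN
read 'b': RUN → LOCK
read 'a': LOCK → RUN
read 'b': RUN → LOCK
read 'a': LOCK → RUN
read 'b': RUN → LOCK
read 'b': LOCK → IDLE
read 'a': IDLE → LOCK
read 'b': LOCK → IDLE
read 'a': IDLE → LOCK
read 'b': LOCK → IDLE
read 'b': IDLE → LOCK
read 'b': LOCK → IDLE
read 'a': IDLE → LOCK
read 'a': LOCK → RUN
read 'a': RUN → READ
read 'a': READ → READ
read 'a': READ → READ
End state READ is accepting.

Yes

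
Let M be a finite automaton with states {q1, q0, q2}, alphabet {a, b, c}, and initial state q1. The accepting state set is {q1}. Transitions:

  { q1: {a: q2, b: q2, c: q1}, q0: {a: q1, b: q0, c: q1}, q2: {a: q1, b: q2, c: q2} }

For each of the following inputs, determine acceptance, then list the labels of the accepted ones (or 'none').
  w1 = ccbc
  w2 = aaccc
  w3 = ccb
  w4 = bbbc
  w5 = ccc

w2, w5

w1: q1 → q1 → q1 → q2 → q2  → end q2, rejected
w2: q1 → q2 → q1 → q1 → q1 → q1  → end q1, accepted
w3: q1 → q1 → q1 → q2  → end q2, rejected
w4: q1 → q2 → q2 → q2 → q2  → end q2, rejected
w5: q1 → q1 → q1 → q1  → end q1, accepted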